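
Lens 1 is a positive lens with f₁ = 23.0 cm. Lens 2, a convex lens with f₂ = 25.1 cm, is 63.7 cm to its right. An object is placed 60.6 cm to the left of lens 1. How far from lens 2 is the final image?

Lens 1: 1/d_i1 = 1/f₁ − 1/d_o1 = 1/(23.0) − 1/(60.6) = 0.02698, so d_i1 = 37.07 cm.
The intermediate image is 37.07 cm to the right of lens 1, which is 63.7 − (37.07) = 26.63 cm to the left of lens 2, so d_o2 = +26.63 cm.
Lens 2: 1/d_i2 = 1/f₂ − 1/d_o2 = 1/(25.1) − 1/(26.63) = 0.002289, so d_i2 = 437 cm.
The final image is real, 437 cm to the right of lens 2 (overall magnification ≈ 10).

437 cm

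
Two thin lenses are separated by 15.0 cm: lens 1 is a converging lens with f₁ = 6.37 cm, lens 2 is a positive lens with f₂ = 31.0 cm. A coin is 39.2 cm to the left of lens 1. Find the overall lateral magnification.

m = -0.255

Lens 1: 1/d_i1 = 1/(6.37) − 1/(39.2) = 0.1315, so d_i1 = 7.606 cm; m₁ = −d_i1/d_o1 = -0.1940.
d_o2 = 15.0 − (7.606) = 7.394 cm.
Lens 2: 1/d_i2 = 1/(31.0) − 1/(7.394) = -0.1030, so d_i2 = -9.710 cm; m₂ = −d_i2/d_o2 = +1.313.
m = m₁·m₂ = (-0.1940)(+1.313) = -0.255.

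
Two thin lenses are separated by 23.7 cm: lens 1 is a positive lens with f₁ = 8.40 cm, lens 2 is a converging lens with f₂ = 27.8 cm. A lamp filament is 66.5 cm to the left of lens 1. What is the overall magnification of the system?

Lens 1: 1/d_i1 = 1/(8.40) − 1/(66.5) = 0.1040, so d_i1 = 9.614 cm; m₁ = −d_i1/d_o1 = -0.1446.
d_o2 = 23.7 − (9.614) = 14.09 cm.
Lens 2: 1/d_i2 = 1/(27.8) − 1/(14.09) = -0.03500, so d_i2 = -28.57 cm; m₂ = −d_i2/d_o2 = +2.028.
m = m₁·m₂ = (-0.1446)(+2.028) = -0.293.

m = -0.293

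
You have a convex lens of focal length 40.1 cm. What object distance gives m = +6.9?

34.3 cm

m = −d_i/d_o ⇒ d_i = −m·d_o.
1/f = 1/d_o + 1/d_i = 1/d_o − 1/(m·d_o) = (1 − 1/m)/d_o, so d_o = f(1 − 1/m) = (40.10)(1 − 1/(+6.9)) = 34.3 cm.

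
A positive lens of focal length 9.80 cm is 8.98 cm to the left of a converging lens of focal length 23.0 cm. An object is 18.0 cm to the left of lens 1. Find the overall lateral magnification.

Lens 1: 1/d_i1 = 1/(9.80) − 1/(18.0) = 0.04649, so d_i1 = 21.51 cm; m₁ = −d_i1/d_o1 = -1.195.
d_o2 = 8.98 − (21.51) = -12.53 cm (virtual object).
Lens 2: 1/d_i2 = 1/(23.0) − 1/(-12.53) = 0.1233, so d_i2 = 8.111 cm; m₂ = −d_i2/d_o2 = +0.6473.
m = m₁·m₂ = (-1.195)(+0.6473) = -0.774.

m = -0.774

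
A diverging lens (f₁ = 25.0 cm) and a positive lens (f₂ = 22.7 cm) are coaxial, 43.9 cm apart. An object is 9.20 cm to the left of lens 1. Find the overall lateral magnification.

f₁ = −25.0 cm (diverging).
Lens 1: 1/d_i1 = 1/(-25.0) − 1/(9.20) = -0.1487, so d_i1 = -6.725 cm; m₁ = −d_i1/d_o1 = +0.7310.
d_o2 = 43.9 − (-6.725) = 50.62 cm.
Lens 2: 1/d_i2 = 1/(22.7) − 1/(50.62) = 0.02430, so d_i2 = 41.16 cm; m₂ = −d_i2/d_o2 = -0.8130.
m = m₁·m₂ = (+0.7310)(-0.8130) = -0.594.

m = -0.594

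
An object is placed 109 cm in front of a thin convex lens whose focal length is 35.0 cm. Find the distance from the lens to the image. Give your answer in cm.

Thin-lens equation: 1/q = 1/f − 1/p = 1/(35.00) − 1/(109) = 0.02857 − 0.009174 = 0.01940, so q = 51.6 cm.
The image is real, inverted and reduced, on the far side of the lens.

51.6 cm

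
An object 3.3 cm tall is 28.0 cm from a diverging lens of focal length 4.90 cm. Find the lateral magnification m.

For a diverging lens, f = -4.90 cm.
1/d_i = 1/f − 1/d_o = 1/(-4.900) − 1/(28.0) = -0.2398, so d_i = -4.170 cm.
m = −d_i/d_o = −(-4.170)/(28.0) = +0.149.
The image is virtual, upright and reduced, on the same side as the object.

m = +0.149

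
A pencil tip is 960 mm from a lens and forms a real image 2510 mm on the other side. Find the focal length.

f = 694 mm (converging)

Real image ⇒ d_i = +2510 mm.
1/f = 1/d_o + 1/d_i = 1/(960) + 1/(2510) = 0.001440, so f = 694 mm.
Since f is positive, the lens is converging.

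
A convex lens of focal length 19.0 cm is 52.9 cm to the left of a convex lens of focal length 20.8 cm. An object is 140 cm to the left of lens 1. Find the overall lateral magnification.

Lens 1: 1/d_i1 = 1/(19.0) − 1/(140) = 0.04549, so d_i1 = 21.98 cm; m₁ = −d_i1/d_o1 = -0.1570.
d_o2 = 52.9 − (21.98) = 30.92 cm.
Lens 2: 1/d_i2 = 1/(20.8) − 1/(30.92) = 0.01574, so d_i2 = 63.55 cm; m₂ = −d_i2/d_o2 = -2.055.
m = m₁·m₂ = (-0.1570)(-2.055) = +0.323.

m = +0.323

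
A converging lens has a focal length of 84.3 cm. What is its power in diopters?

P = +1.19 D

f = 84.3 cm = 0.843 m.
P = 1/f = 1/(0.843 m) = +1.19 D.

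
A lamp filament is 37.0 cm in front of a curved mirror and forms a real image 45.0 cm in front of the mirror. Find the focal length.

f = 20.3 cm (concave)

Real image ⇒ d_i = +45.0 cm.
1/f = 1/d_o + 1/d_i = 1/(37.0) + 1/(45.0) = 0.04925, so f = 20.3 cm.
Since f is positive, the curved mirror is concave.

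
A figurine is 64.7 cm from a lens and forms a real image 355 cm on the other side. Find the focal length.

Real image ⇒ d_i = +355 cm.
1/f = 1/d_o + 1/d_i = 1/(64.7) + 1/(355) = 0.01827, so f = 54.7 cm.
Since f is positive, the lens is converging.

f = 54.7 cm (converging)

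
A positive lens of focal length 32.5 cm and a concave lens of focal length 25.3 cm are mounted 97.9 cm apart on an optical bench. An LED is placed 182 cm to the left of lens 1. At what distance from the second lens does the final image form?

17.6 cm

Lens 1: 1/d_i1 = 1/f₁ − 1/d_o1 = 1/(32.5) − 1/(182) = 0.02527, so d_i1 = 39.57 cm.
The intermediate image is 39.57 cm to the right of lens 1, which is 97.9 − (39.57) = 58.33 cm to the left of lens 2, so d_o2 = +58.33 cm.
Lens 2 is diverging, so f₂ = −25.3 cm.
Lens 2: 1/d_i2 = 1/f₂ − 1/d_o2 = 1/(-25.3) − 1/(58.33) = -0.05667, so d_i2 = -17.6 cm.
The final image is virtual, 17.6 cm to the left of lens 2 (overall magnification ≈ -0.066).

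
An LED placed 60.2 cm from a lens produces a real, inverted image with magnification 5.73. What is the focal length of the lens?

f = 51.3 cm (converging)

m = −d_i/d_o ⇒ d_i = −m·d_o = −(-5.73)·(60.2) = 344.9 cm.
1/f = 1/d_o + 1/d_i = 1/(60.2) + 1/(344.9) = 0.01951, so f = 51.3 cm.
Since f is positive, the lens is converging.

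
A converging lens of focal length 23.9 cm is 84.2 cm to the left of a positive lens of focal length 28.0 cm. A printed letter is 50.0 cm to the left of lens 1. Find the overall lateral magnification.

m = +2.46

Lens 1: 1/d_i1 = 1/(23.9) − 1/(50.0) = 0.02184, so d_i1 = 45.79 cm; m₁ = −d_i1/d_o1 = -0.9158.
d_o2 = 84.2 − (45.79) = 38.41 cm.
Lens 2: 1/d_i2 = 1/(28.0) − 1/(38.41) = 0.009679, so d_i2 = 103.3 cm; m₂ = −d_i2/d_o2 = -2.690.
m = m₁·m₂ = (-0.9158)(-2.690) = +2.46.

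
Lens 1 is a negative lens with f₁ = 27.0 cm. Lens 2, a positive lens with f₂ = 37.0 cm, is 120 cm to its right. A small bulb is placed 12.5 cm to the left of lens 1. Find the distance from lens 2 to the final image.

Lens 1 is diverging, so f₁ = −27.0 cm.
Lens 1: 1/d_i1 = 1/f₁ − 1/d_o1 = 1/(-27.0) − 1/(12.5) = -0.1170, so d_i1 = -8.544 cm.
The intermediate image is 8.544 cm to the left of lens 1 (virtual), which is 120 − (-8.544) = 128.5 cm to the left of lens 2, so d_o2 = +128.5 cm.
Lens 2: 1/d_i2 = 1/f₂ − 1/d_o2 = 1/(37.0) − 1/(128.5) = 0.01924, so d_i2 = 52.0 cm.
The final image is real, 52.0 cm to the right of lens 2 (overall magnification ≈ -0.28).

52.0 cm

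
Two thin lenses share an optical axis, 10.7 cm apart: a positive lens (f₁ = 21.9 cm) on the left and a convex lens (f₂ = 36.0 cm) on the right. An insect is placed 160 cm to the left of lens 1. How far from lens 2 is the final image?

Lens 1: 1/d_i1 = 1/f₁ − 1/d_o1 = 1/(21.9) − 1/(160) = 0.03941, so d_i1 = 25.37 cm.
The intermediate image is 25.37 cm to the right of lens 1, which lies 14.67 cm to the right of lens 2 — a virtual object — so d_o2 = −14.67 cm.
Lens 2: 1/d_i2 = 1/f₂ − 1/d_o2 = 1/(36.0) − 1/(-14.67) = 0.09594, so d_i2 = 10.4 cm.
The final image is real, 10.4 cm to the right of lens 2 (overall magnification ≈ -0.11).

10.4 cm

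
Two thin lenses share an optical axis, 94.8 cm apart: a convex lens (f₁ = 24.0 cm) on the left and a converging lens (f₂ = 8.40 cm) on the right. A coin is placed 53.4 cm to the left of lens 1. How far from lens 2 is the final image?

10.0 cm

Lens 1: 1/d_i1 = 1/f₁ − 1/d_o1 = 1/(24.0) − 1/(53.4) = 0.02294, so d_i1 = 43.59 cm.
The intermediate image is 43.59 cm to the right of lens 1, which is 94.8 − (43.59) = 51.21 cm to the left of lens 2, so d_o2 = +51.21 cm.
Lens 2: 1/d_i2 = 1/f₂ − 1/d_o2 = 1/(8.40) − 1/(51.21) = 0.09952, so d_i2 = 10.0 cm.
The final image is real, 10.0 cm to the right of lens 2 (overall magnification ≈ 0.16).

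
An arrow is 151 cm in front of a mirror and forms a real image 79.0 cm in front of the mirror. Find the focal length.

Real image ⇒ d_i = +79.0 cm.
1/f = 1/d_o + 1/d_i = 1/(151) + 1/(79.0) = 0.01928, so f = 51.9 cm.
Since f is positive, the mirror is concave.

f = 51.9 cm (concave)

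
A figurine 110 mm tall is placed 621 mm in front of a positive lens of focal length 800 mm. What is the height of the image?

1/d_i = 1/f − 1/d_o = 1/(800.0) − 1/(621) = -0.0003603, so d_i = -2775 mm.
m = −d_i/d_o = +4.469.
|h_i| = |m|·h_o = 4.469 × 110 = 492 mm. The image is virtual, upright and enlarged, on the same side as the object.

492 mm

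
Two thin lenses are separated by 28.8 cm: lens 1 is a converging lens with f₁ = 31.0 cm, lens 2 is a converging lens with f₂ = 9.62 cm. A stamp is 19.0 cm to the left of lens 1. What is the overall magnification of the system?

m = -0.364

Lens 1: 1/d_i1 = 1/(31.0) − 1/(19.0) = -0.02037, so d_i1 = -49.08 cm; m₁ = −d_i1/d_o1 = +2.583.
d_o2 = 28.8 − (-49.08) = 77.88 cm.
Lens 2: 1/d_i2 = 1/(9.62) − 1/(77.88) = 0.09111, so d_i2 = 10.98 cm; m₂ = −d_i2/d_o2 = -0.1409.
m = m₁·m₂ = (+2.583)(-0.1409) = -0.364.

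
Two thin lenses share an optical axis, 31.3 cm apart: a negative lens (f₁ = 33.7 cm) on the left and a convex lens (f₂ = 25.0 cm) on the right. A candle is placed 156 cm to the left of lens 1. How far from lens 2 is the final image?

Lens 1 is diverging, so f₁ = −33.7 cm.
Lens 1: 1/d_i1 = 1/f₁ − 1/d_o1 = 1/(-33.7) − 1/(156) = -0.03608, so d_i1 = -27.71 cm.
The intermediate image is 27.71 cm to the left of lens 1 (virtual), which is 31.3 − (-27.71) = 59.01 cm to the left of lens 2, so d_o2 = +59.01 cm.
Lens 2: 1/d_i2 = 1/f₂ − 1/d_o2 = 1/(25.0) − 1/(59.01) = 0.02305, so d_i2 = 43.4 cm.
The final image is real, 43.4 cm to the right of lens 2 (overall magnification ≈ -0.13).

43.4 cm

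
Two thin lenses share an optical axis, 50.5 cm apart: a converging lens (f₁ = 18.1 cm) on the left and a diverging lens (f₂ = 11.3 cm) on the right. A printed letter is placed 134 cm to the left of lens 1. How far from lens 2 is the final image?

Lens 1: 1/d_i1 = 1/f₁ − 1/d_o1 = 1/(18.1) − 1/(134) = 0.04779, so d_i1 = 20.93 cm.
The intermediate image is 20.93 cm to the right of lens 1, which is 50.5 − (20.93) = 29.57 cm to the left of lens 2, so d_o2 = +29.57 cm.
Lens 2 is diverging, so f₂ = −11.3 cm.
Lens 2: 1/d_i2 = 1/f₂ − 1/d_o2 = 1/(-11.3) − 1/(29.57) = -0.1223, so d_i2 = -8.18 cm.
The final image is virtual, 8.18 cm to the left of lens 2 (overall magnification ≈ -0.043).

8.18 cm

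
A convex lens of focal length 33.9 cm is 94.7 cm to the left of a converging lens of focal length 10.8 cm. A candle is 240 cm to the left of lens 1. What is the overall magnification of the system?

Lens 1: 1/d_i1 = 1/(33.9) − 1/(240) = 0.02533, so d_i1 = 39.48 cm; m₁ = −d_i1/d_o1 = -0.1645.
d_o2 = 94.7 − (39.48) = 55.22 cm.
Lens 2: 1/d_i2 = 1/(10.8) − 1/(55.22) = 0.07448, so d_i2 = 13.43 cm; m₂ = −d_i2/d_o2 = -0.2431.
m = m₁·m₂ = (-0.1645)(-0.2431) = +0.0400.

m = +0.0400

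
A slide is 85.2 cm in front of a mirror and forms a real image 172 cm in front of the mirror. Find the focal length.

Real image ⇒ d_i = +172 cm.
1/f = 1/d_o + 1/d_i = 1/(85.2) + 1/(172) = 0.01755, so f = 57.0 cm.
Since f is positive, the mirror is concave.

f = 57.0 cm (concave)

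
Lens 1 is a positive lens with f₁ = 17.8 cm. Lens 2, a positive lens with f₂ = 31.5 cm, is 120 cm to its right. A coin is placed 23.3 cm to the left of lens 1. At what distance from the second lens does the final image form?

Lens 1: 1/d_i1 = 1/f₁ − 1/d_o1 = 1/(17.8) − 1/(23.3) = 0.01326, so d_i1 = 75.41 cm.
The intermediate image is 75.41 cm to the right of lens 1, which is 120 − (75.41) = 44.59 cm to the left of lens 2, so d_o2 = +44.59 cm.
Lens 2: 1/d_i2 = 1/f₂ − 1/d_o2 = 1/(31.5) − 1/(44.59) = 0.009319, so d_i2 = 107 cm.
The final image is real, 107 cm to the right of lens 2 (overall magnification ≈ 7.8).

107 cm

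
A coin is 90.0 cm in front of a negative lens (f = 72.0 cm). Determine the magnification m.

For a negative lens, f = -72.0 cm.
1/d_i = 1/f − 1/d_o = 1/(-72.00) − 1/(90.0) = -0.02500, so d_i = -40.00 cm.
m = −d_i/d_o = −(-40.00)/(90.0) = +0.444.
The image is virtual, upright and reduced, on the same side as the object.

m = +0.444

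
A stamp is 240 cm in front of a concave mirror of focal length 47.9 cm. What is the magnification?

m = -0.249

1/d_i = 1/f − 1/d_o = 1/(47.90) − 1/(240) = 0.01671, so d_i = 59.84 cm.
m = −d_i/d_o = −(59.84)/(240) = -0.249.
The image is real, inverted and reduced, in front of the mirror.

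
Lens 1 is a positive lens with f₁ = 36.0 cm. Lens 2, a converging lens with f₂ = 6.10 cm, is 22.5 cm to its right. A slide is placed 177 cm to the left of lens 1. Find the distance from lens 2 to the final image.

4.81 cm

Lens 1: 1/d_i1 = 1/f₁ − 1/d_o1 = 1/(36.0) − 1/(177) = 0.02213, so d_i1 = 45.19 cm.
The intermediate image is 45.19 cm to the right of lens 1, which lies 22.69 cm to the right of lens 2 — a virtual object — so d_o2 = −22.69 cm.
Lens 2: 1/d_i2 = 1/f₂ − 1/d_o2 = 1/(6.10) − 1/(-22.69) = 0.2080, so d_i2 = 4.81 cm.
The final image is real, 4.81 cm to the right of lens 2 (overall magnification ≈ -0.054).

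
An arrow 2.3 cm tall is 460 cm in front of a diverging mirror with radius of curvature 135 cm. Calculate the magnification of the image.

f = R/2 = 135/2 = 67.50 cm; for a diverging mirror, f = -67.50 cm.
1/d_i = 1/f − 1/d_o = 1/(-67.50) − 1/(460) = -0.01699, so d_i = -58.86 cm.
m = −d_i/d_o = −(-58.86)/(460) = +0.128.
The image is virtual, upright and reduced, behind the mirror.

m = +0.128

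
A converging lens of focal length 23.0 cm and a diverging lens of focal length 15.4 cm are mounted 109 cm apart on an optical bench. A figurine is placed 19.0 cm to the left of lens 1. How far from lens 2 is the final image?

14.4 cm

Lens 1: 1/d_i1 = 1/f₁ − 1/d_o1 = 1/(23.0) − 1/(19.0) = -0.009153, so d_i1 = -109.2 cm.
The intermediate image is 109.2 cm to the left of lens 1 (virtual), which is 109 − (-109.2) = 218.2 cm to the left of lens 2, so d_o2 = +218.2 cm.
Lens 2 is diverging, so f₂ = −15.4 cm.
Lens 2: 1/d_i2 = 1/f₂ − 1/d_o2 = 1/(-15.4) − 1/(218.2) = -0.06952, so d_i2 = -14.4 cm.
The final image is virtual, 14.4 cm to the left of lens 2 (overall magnification ≈ 0.38).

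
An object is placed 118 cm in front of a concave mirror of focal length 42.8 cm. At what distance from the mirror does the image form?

67.2 cm

Mirror equation: 1/s_i = 1/f − 1/s_o = 1/(42.80) − 1/(118) = 0.02336 − 0.008475 = 0.01489, so s_i = 67.2 cm.
The image is real, inverted and reduced, in front of the mirror.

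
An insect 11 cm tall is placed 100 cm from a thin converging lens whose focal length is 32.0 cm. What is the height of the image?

5.18 cm

1/d_i = 1/f − 1/d_o = 1/(32.00) − 1/(100) = 0.02125, so d_i = 47.06 cm.
m = −d_i/d_o = -0.4706.
|h_i| = |m|·h_o = 0.4706 × 11 = 5.18 cm. The image is real, inverted and reduced, on the far side of the lens.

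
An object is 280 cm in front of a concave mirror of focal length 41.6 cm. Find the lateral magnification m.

1/d_i = 1/f − 1/d_o = 1/(41.60) − 1/(280) = 0.02047, so d_i = 48.86 cm.
m = −d_i/d_o = −(48.86)/(280) = -0.174.
The image is real, inverted and reduced, in front of the mirror.

m = -0.174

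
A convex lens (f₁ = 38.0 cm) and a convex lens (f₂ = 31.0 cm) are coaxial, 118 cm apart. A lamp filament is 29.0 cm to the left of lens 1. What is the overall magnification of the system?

Lens 1: 1/d_i1 = 1/(38.0) − 1/(29.0) = -0.008167, so d_i1 = -122.4 cm; m₁ = −d_i1/d_o1 = +4.221.
d_o2 = 118 − (-122.4) = 240.4 cm.
Lens 2: 1/d_i2 = 1/(31.0) − 1/(240.4) = 0.02810, so d_i2 = 35.59 cm; m₂ = −d_i2/d_o2 = -0.1480.
m = m₁·m₂ = (+4.221)(-0.1480) = -0.625.

m = -0.625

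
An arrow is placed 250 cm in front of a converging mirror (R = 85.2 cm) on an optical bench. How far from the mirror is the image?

51.4 cm

f = R/2 = 85.2/2 = 42.60 cm.
Mirror equation: 1/v = 1/f − 1/u = 1/(42.60) − 1/(250) = 0.02347 − 0.004000 = 0.01947, so v = 51.4 cm.
The image is real, inverted and reduced, in front of the mirror.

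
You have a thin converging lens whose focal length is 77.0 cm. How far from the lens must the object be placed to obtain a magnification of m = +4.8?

m = −d_i/d_o ⇒ d_i = −m·d_o.
1/f = 1/d_o + 1/d_i = 1/d_o − 1/(m·d_o) = (1 − 1/m)/d_o, so d_o = f(1 − 1/m) = (77.00)(1 − 1/(+4.8)) = 61.0 cm.

61.0 cm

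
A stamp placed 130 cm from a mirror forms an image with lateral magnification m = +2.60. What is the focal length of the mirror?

f = 211 cm (concave)

m = −d_i/d_o ⇒ d_i = −m·d_o = −(+2.60)·(130) = -338.0 cm.
1/f = 1/d_o + 1/d_i = 1/(130) + 1/(-338.0) = 0.004734, so f = 211 cm.
Since f is positive, the mirror is concave.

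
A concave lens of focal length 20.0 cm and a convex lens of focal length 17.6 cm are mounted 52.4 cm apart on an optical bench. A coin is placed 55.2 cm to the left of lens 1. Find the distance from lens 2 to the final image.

23.9 cm

Lens 1 is diverging, so f₁ = −20.0 cm.
Lens 1: 1/d_i1 = 1/f₁ − 1/d_o1 = 1/(-20.0) − 1/(55.2) = -0.06812, so d_i1 = -14.68 cm.
The intermediate image is 14.68 cm to the left of lens 1 (virtual), which is 52.4 − (-14.68) = 67.08 cm to the left of lens 2, so d_o2 = +67.08 cm.
Lens 2: 1/d_i2 = 1/f₂ − 1/d_o2 = 1/(17.6) − 1/(67.08) = 0.04191, so d_i2 = 23.9 cm.
The final image is real, 23.9 cm to the right of lens 2 (overall magnification ≈ -0.095).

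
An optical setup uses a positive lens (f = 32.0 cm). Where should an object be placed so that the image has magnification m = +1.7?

13.2 cm

m = −d_i/d_o ⇒ d_i = −m·d_o.
1/f = 1/d_o + 1/d_i = 1/d_o − 1/(m·d_o) = (1 − 1/m)/d_o, so d_o = f(1 − 1/m) = (32.00)(1 − 1/(+1.7)) = 13.2 cm.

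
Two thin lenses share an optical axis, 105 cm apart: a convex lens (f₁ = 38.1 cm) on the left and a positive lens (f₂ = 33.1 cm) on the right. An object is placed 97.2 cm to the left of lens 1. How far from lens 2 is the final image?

152 cm

Lens 1: 1/d_i1 = 1/f₁ − 1/d_o1 = 1/(38.1) − 1/(97.2) = 0.01596, so d_i1 = 62.66 cm.
The intermediate image is 62.66 cm to the right of lens 1, which is 105 − (62.66) = 42.34 cm to the left of lens 2, so d_o2 = +42.34 cm.
Lens 2: 1/d_i2 = 1/f₂ − 1/d_o2 = 1/(33.1) − 1/(42.34) = 0.006593, so d_i2 = 152 cm.
The final image is real, 152 cm to the right of lens 2 (overall magnification ≈ 2.3).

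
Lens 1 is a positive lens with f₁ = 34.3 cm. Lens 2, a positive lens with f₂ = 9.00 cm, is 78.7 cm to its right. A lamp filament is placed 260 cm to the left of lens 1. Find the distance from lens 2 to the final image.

Lens 1: 1/d_i1 = 1/f₁ − 1/d_o1 = 1/(34.3) − 1/(260) = 0.02531, so d_i1 = 39.51 cm.
The intermediate image is 39.51 cm to the right of lens 1, which is 78.7 − (39.51) = 39.19 cm to the left of lens 2, so d_o2 = +39.19 cm.
Lens 2: 1/d_i2 = 1/f₂ − 1/d_o2 = 1/(9.00) − 1/(39.19) = 0.08559, so d_i2 = 11.7 cm.
The final image is real, 11.7 cm to the right of lens 2 (overall magnification ≈ 0.045).

11.7 cm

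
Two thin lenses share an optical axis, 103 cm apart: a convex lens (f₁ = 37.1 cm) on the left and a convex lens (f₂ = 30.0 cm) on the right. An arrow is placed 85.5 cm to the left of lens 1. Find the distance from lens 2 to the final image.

151 cm

Lens 1: 1/d_i1 = 1/f₁ − 1/d_o1 = 1/(37.1) − 1/(85.5) = 0.01526, so d_i1 = 65.54 cm.
The intermediate image is 65.54 cm to the right of lens 1, which is 103 − (65.54) = 37.46 cm to the left of lens 2, so d_o2 = +37.46 cm.
Lens 2: 1/d_i2 = 1/f₂ − 1/d_o2 = 1/(30.0) − 1/(37.46) = 0.006638, so d_i2 = 151 cm.
The final image is real, 151 cm to the right of lens 2 (overall magnification ≈ 3.1).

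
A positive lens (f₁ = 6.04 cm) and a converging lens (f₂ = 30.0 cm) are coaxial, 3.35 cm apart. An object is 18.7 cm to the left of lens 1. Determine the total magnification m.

m = -0.402

Lens 1: 1/d_i1 = 1/(6.04) − 1/(18.7) = 0.1121, so d_i1 = 8.922 cm; m₁ = −d_i1/d_o1 = -0.4771.
d_o2 = 3.35 − (8.922) = -5.572 cm (virtual object).
Lens 2: 1/d_i2 = 1/(30.0) − 1/(-5.572) = 0.2128, so d_i2 = 4.699 cm; m₂ = −d_i2/d_o2 = +0.8434.
m = m₁·m₂ = (-0.4771)(+0.8434) = -0.402.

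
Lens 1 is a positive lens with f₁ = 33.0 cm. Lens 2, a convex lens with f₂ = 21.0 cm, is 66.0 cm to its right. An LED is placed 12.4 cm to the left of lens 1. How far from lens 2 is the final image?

Lens 1: 1/d_i1 = 1/f₁ − 1/d_o1 = 1/(33.0) − 1/(12.4) = -0.05034, so d_i1 = -19.86 cm.
The intermediate image is 19.86 cm to the left of lens 1 (virtual), which is 66.0 − (-19.86) = 85.86 cm to the left of lens 2, so d_o2 = +85.86 cm.
Lens 2: 1/d_i2 = 1/f₂ − 1/d_o2 = 1/(21.0) − 1/(85.86) = 0.03597, so d_i2 = 27.8 cm.
The final image is real, 27.8 cm to the right of lens 2 (overall magnification ≈ -0.52).

27.8 cm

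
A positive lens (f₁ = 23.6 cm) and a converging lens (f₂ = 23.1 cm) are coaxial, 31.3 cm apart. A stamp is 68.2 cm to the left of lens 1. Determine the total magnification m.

Lens 1: 1/d_i1 = 1/(23.6) − 1/(68.2) = 0.02771, so d_i1 = 36.09 cm; m₁ = −d_i1/d_o1 = -0.5292.
d_o2 = 31.3 − (36.09) = -4.790 cm (virtual object).
Lens 2: 1/d_i2 = 1/(23.1) − 1/(-4.790) = 0.2521, so d_i2 = 3.967 cm; m₂ = −d_i2/d_o2 = +0.8283.
m = m₁·m₂ = (-0.5292)(+0.8283) = -0.438.

m = -0.438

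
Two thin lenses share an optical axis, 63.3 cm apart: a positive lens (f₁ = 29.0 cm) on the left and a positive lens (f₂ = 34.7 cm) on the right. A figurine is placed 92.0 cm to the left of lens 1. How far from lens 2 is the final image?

Lens 1: 1/d_i1 = 1/f₁ − 1/d_o1 = 1/(29.0) − 1/(92.0) = 0.02361, so d_i1 = 42.35 cm.
The intermediate image is 42.35 cm to the right of lens 1, which is 63.3 − (42.35) = 20.95 cm to the left of lens 2, so d_o2 = +20.95 cm.
Lens 2: 1/d_i2 = 1/f₂ − 1/d_o2 = 1/(34.7) − 1/(20.95) = -0.01891, so d_i2 = -52.9 cm.
The final image is virtual, 52.9 cm to the left of lens 2 (overall magnification ≈ -1.2).

52.9 cm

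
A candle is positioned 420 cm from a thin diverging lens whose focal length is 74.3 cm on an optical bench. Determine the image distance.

For a diverging lens, f = -74.3 cm.
Thin-lens equation: 1/d_i = 1/f − 1/d_o = 1/(-74.30) − 1/(420) = -0.01346 − 0.002381 = -0.01584, so d_i = -63.1 cm.
The image is virtual, upright and reduced, on the same side as the object.

63.1 cm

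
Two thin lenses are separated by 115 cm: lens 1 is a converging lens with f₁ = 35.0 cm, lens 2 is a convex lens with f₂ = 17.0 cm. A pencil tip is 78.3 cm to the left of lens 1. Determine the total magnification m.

Lens 1: 1/d_i1 = 1/(35.0) − 1/(78.3) = 0.01580, so d_i1 = 63.29 cm; m₁ = −d_i1/d_o1 = -0.8083.
d_o2 = 115 − (63.29) = 51.71 cm.
Lens 2: 1/d_i2 = 1/(17.0) − 1/(51.71) = 0.03948, so d_i2 = 25.33 cm; m₂ = −d_i2/d_o2 = -0.4898.
m = m₁·m₂ = (-0.8083)(-0.4898) = +0.396.

m = +0.396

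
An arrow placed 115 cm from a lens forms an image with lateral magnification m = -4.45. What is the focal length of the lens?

m = −d_i/d_o ⇒ d_i = −m·d_o = −(-4.45)·(115) = 511.8 cm.
1/f = 1/d_o + 1/d_i = 1/(115) + 1/(511.8) = 0.01065, so f = 93.9 cm.
Since f is positive, the lens is converging.

f = 93.9 cm (converging)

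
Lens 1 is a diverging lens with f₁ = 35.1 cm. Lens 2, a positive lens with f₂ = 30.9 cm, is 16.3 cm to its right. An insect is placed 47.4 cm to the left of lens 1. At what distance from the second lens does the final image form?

202 cm

Lens 1 is diverging, so f₁ = −35.1 cm.
Lens 1: 1/d_i1 = 1/f₁ − 1/d_o1 = 1/(-35.1) − 1/(47.4) = -0.04959, so d_i1 = -20.17 cm.
The intermediate image is 20.17 cm to the left of lens 1 (virtual), which is 16.3 − (-20.17) = 36.47 cm to the left of lens 2, so d_o2 = +36.47 cm.
Lens 2: 1/d_i2 = 1/f₂ − 1/d_o2 = 1/(30.9) − 1/(36.47) = 0.004943, so d_i2 = 202 cm.
The final image is real, 202 cm to the right of lens 2 (overall magnification ≈ -2.4).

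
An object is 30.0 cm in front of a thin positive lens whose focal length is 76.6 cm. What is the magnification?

1/d_i = 1/f − 1/d_o = 1/(76.60) − 1/(30.0) = -0.02028, so d_i = -49.31 cm.
m = −d_i/d_o = −(-49.31)/(30.0) = +1.64.
The image is virtual, upright and enlarged, on the same side as the object.

m = +1.64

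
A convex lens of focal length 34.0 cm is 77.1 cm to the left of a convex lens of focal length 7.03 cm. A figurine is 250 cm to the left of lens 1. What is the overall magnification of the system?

Lens 1: 1/d_i1 = 1/(34.0) − 1/(250) = 0.02541, so d_i1 = 39.35 cm; m₁ = −d_i1/d_o1 = -0.1574.
d_o2 = 77.1 − (39.35) = 37.75 cm.
Lens 2: 1/d_i2 = 1/(7.03) − 1/(37.75) = 0.1158, so d_i2 = 8.639 cm; m₂ = −d_i2/d_o2 = -0.2288.
m = m₁·m₂ = (-0.1574)(-0.2288) = +0.0360.

m = +0.0360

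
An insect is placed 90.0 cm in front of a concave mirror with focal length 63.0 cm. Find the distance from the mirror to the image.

Mirror equation: 1/v = 1/f − 1/u = 1/(63.00) − 1/(90.0) = 0.01587 − 0.01111 = 0.004762, so v = 210 cm.
The image is real, inverted and enlarged, in front of the mirror.

210 cm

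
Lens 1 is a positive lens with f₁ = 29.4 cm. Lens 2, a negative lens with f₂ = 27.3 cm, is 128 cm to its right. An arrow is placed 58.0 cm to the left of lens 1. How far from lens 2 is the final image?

19.5 cm

Lens 1: 1/d_i1 = 1/f₁ − 1/d_o1 = 1/(29.4) − 1/(58.0) = 0.01677, so d_i1 = 59.62 cm.
The intermediate image is 59.62 cm to the right of lens 1, which is 128 − (59.62) = 68.38 cm to the left of lens 2, so d_o2 = +68.38 cm.
Lens 2 is diverging, so f₂ = −27.3 cm.
Lens 2: 1/d_i2 = 1/f₂ − 1/d_o2 = 1/(-27.3) − 1/(68.38) = -0.05125, so d_i2 = -19.5 cm.
The final image is virtual, 19.5 cm to the left of lens 2 (overall magnification ≈ -0.29).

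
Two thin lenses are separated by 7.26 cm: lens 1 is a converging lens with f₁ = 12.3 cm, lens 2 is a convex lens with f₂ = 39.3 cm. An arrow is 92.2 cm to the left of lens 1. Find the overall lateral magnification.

Lens 1: 1/d_i1 = 1/(12.3) − 1/(92.2) = 0.07045, so d_i1 = 14.19 cm; m₁ = −d_i1/d_o1 = -0.1539.
d_o2 = 7.26 − (14.19) = -6.930 cm (virtual object).
Lens 2: 1/d_i2 = 1/(39.3) − 1/(-6.930) = 0.1697, so d_i2 = 5.891 cm; m₂ = −d_i2/d_o2 = +0.8501.
m = m₁·m₂ = (-0.1539)(+0.8501) = -0.131.

m = -0.131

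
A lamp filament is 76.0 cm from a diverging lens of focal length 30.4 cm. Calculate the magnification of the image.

For a diverging lens, f = -30.4 cm.
1/d_i = 1/f − 1/d_o = 1/(-30.40) − 1/(76.0) = -0.04605, so d_i = -21.71 cm.
m = −d_i/d_o = −(-21.71)/(76.0) = +0.286.
The image is virtual, upright and reduced, on the same side as the object.

m = +0.286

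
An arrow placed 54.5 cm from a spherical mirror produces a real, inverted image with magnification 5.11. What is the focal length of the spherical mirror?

f = 45.6 cm (concave)

m = −d_i/d_o ⇒ d_i = −m·d_o = −(-5.11)·(54.5) = 278.5 cm.
1/f = 1/d_o + 1/d_i = 1/(54.5) + 1/(278.5) = 0.02194, so f = 45.6 cm.
Since f is positive, the spherical mirror is concave.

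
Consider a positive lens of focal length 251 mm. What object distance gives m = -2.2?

m = −d_i/d_o ⇒ d_i = −m·d_o.
1/f = 1/d_o + 1/d_i = 1/d_o − 1/(m·d_o) = (1 − 1/m)/d_o, so d_o = f(1 − 1/m) = (251.0)(1 − 1/(-2.2)) = 365 mm.

365 mm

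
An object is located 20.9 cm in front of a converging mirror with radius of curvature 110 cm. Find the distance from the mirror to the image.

33.7 cm

f = R/2 = 110/2 = 55.00 cm.
Mirror equation: 1/v = 1/f − 1/u = 1/(55.00) − 1/(20.9) = 0.01818 − 0.04785 = -0.02967, so v = -33.7 cm.
The image is virtual, upright and enlarged, behind the mirror.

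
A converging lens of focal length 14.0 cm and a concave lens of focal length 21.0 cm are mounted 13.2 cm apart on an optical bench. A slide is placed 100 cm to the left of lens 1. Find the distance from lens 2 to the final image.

3.61 cm

Lens 1: 1/d_i1 = 1/f₁ − 1/d_o1 = 1/(14.0) − 1/(100) = 0.06143, so d_i1 = 16.28 cm.
The intermediate image is 16.28 cm to the right of lens 1, which lies 3.080 cm to the right of lens 2 — a virtual object — so d_o2 = −3.080 cm.
Lens 2 is diverging, so f₂ = −21.0 cm.
Lens 2: 1/d_i2 = 1/f₂ − 1/d_o2 = 1/(-21.0) − 1/(-3.080) = 0.2771, so d_i2 = 3.61 cm.
The final image is real, 3.61 cm to the right of lens 2 (overall magnification ≈ -0.19).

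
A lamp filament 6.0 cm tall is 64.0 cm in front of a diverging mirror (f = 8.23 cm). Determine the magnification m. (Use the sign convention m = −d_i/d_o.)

m = +0.114

For a diverging mirror, f = -8.23 cm.
1/d_i = 1/f − 1/d_o = 1/(-8.230) − 1/(64.0) = -0.1371, so d_i = -7.292 cm.
m = −d_i/d_o = −(-7.292)/(64.0) = +0.114.
The image is virtual, upright and reduced, behind the mirror.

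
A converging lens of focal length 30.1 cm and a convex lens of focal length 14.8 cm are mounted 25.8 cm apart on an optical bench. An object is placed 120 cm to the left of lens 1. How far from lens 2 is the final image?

7.29 cm

Lens 1: 1/d_i1 = 1/f₁ − 1/d_o1 = 1/(30.1) − 1/(120) = 0.02489, so d_i1 = 40.18 cm.
The intermediate image is 40.18 cm to the right of lens 1, which lies 14.38 cm to the right of lens 2 — a virtual object — so d_o2 = −14.38 cm.
Lens 2: 1/d_i2 = 1/f₂ − 1/d_o2 = 1/(14.8) − 1/(-14.38) = 0.1371, so d_i2 = 7.29 cm.
The final image is real, 7.29 cm to the right of lens 2 (overall magnification ≈ -0.17).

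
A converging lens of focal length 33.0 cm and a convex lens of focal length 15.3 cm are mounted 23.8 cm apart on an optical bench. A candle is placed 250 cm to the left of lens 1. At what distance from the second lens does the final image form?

Lens 1: 1/d_i1 = 1/f₁ − 1/d_o1 = 1/(33.0) − 1/(250) = 0.02630, so d_i1 = 38.02 cm.
The intermediate image is 38.02 cm to the right of lens 1, which lies 14.22 cm to the right of lens 2 — a virtual object — so d_o2 = −14.22 cm.
Lens 2: 1/d_i2 = 1/f₂ − 1/d_o2 = 1/(15.3) − 1/(-14.22) = 0.1357, so d_i2 = 7.37 cm.
The final image is real, 7.37 cm to the right of lens 2 (overall magnification ≈ -0.079).

7.37 cm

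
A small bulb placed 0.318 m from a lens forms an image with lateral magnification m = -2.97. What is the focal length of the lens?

m = −d_i/d_o ⇒ d_i = −m·d_o = −(-2.97)·(0.318) = 0.9445 m.
1/f = 1/d_o + 1/d_i = 1/(0.318) + 1/(0.9445) = 4.203, so f = 0.238 m.
Since f is positive, the lens is converging.

f = 0.238 m (converging)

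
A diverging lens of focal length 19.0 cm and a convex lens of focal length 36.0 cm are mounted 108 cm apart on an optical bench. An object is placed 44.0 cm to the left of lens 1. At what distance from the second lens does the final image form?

51.2 cm

Lens 1 is diverging, so f₁ = −19.0 cm.
Lens 1: 1/d_i1 = 1/f₁ − 1/d_o1 = 1/(-19.0) − 1/(44.0) = -0.07536, so d_i1 = -13.27 cm.
The intermediate image is 13.27 cm to the left of lens 1 (virtual), which is 108 − (-13.27) = 121.3 cm to the left of lens 2, so d_o2 = +121.3 cm.
Lens 2: 1/d_i2 = 1/f₂ − 1/d_o2 = 1/(36.0) − 1/(121.3) = 0.01953, so d_i2 = 51.2 cm.
The final image is real, 51.2 cm to the right of lens 2 (overall magnification ≈ -0.13).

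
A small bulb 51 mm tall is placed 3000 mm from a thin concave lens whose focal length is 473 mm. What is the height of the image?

6.95 mm

For a concave lens, f = -473 mm.
1/d_i = 1/f − 1/d_o = 1/(-473.0) − 1/(3000) = -0.002447, so d_i = -408.6 mm.
m = −d_i/d_o = +0.1362.
|h_i| = |m|·h_o = 0.1362 × 51 = 6.95 mm. The image is virtual, upright and reduced, on the same side as the object.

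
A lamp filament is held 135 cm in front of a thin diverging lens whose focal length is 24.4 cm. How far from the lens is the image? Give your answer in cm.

20.7 cm

For a diverging lens, f = -24.4 cm.
Lens equation: 1/d_i = 1/f − 1/d_o = 1/(-24.40) − 1/(135) = -0.04098 − 0.007407 = -0.04839, so d_i = -20.7 cm.
The image is virtual, upright and reduced, on the same side as the object.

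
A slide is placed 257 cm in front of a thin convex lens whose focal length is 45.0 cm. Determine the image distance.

Lens equation: 1/v = 1/f − 1/u = 1/(45.00) − 1/(257) = 0.02222 − 0.003891 = 0.01833, so v = 54.6 cm.
The image is real, inverted and reduced, on the far side of the lens.

54.6 cm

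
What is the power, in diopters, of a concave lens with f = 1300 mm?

P = -0.769 D

For a concave lens, f = −1300 mm.
f = -130 cm = -1.30 m.
P = 1/f = 1/(-1.30 m) = -0.769 D.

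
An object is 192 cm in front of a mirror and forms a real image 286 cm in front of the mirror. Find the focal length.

Real image ⇒ d_i = +286 cm.
1/f = 1/d_o + 1/d_i = 1/(192) + 1/(286) = 0.008705, so f = 115 cm.
Since f is positive, the mirror is concave.

f = 115 cm (concave)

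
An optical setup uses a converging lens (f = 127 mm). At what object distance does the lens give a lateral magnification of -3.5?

m = −d_i/d_o ⇒ d_i = −m·d_o.
1/f = 1/d_o + 1/d_i = 1/d_o − 1/(m·d_o) = (1 − 1/m)/d_o, so d_o = f(1 − 1/m) = (127.0)(1 − 1/(-3.5)) = 163 mm.

163 mm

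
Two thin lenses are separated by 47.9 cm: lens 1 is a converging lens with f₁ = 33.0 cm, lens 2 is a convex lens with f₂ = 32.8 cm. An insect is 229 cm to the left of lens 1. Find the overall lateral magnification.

Lens 1: 1/d_i1 = 1/(33.0) − 1/(229) = 0.02594, so d_i1 = 38.56 cm; m₁ = −d_i1/d_o1 = -0.1684.
d_o2 = 47.9 − (38.56) = 9.340 cm.
Lens 2: 1/d_i2 = 1/(32.8) − 1/(9.340) = -0.07658, so d_i2 = -13.06 cm; m₂ = −d_i2/d_o2 = +1.398.
m = m₁·m₂ = (-0.1684)(+1.398) = -0.235.

m = -0.235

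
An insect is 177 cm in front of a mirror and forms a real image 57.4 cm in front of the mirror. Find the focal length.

f = 43.3 cm (concave)

Real image ⇒ d_i = +57.4 cm.
1/f = 1/d_o + 1/d_i = 1/(177) + 1/(57.4) = 0.02307, so f = 43.3 cm.
Since f is positive, the mirror is concave.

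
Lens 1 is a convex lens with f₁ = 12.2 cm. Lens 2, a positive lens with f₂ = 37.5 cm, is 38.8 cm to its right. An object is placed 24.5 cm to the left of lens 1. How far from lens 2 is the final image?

23.6 cm

Lens 1: 1/d_i1 = 1/f₁ − 1/d_o1 = 1/(12.2) − 1/(24.5) = 0.04115, so d_i1 = 24.30 cm.
The intermediate image is 24.30 cm to the right of lens 1, which is 38.8 − (24.30) = 14.50 cm to the left of lens 2, so d_o2 = +14.50 cm.
Lens 2: 1/d_i2 = 1/f₂ − 1/d_o2 = 1/(37.5) − 1/(14.50) = -0.04230, so d_i2 = -23.6 cm.
The final image is virtual, 23.6 cm to the left of lens 2 (overall magnification ≈ -1.6).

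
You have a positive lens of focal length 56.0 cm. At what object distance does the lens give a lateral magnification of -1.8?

m = −d_i/d_o ⇒ d_i = −m·d_o.
1/f = 1/d_o + 1/d_i = 1/d_o − 1/(m·d_o) = (1 − 1/m)/d_o, so d_o = f(1 − 1/m) = (56.00)(1 − 1/(-1.8)) = 87.1 cm.

87.1 cm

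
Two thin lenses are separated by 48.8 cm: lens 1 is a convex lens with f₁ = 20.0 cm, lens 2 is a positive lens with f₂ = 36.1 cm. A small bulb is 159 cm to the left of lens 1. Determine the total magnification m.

Lens 1: 1/d_i1 = 1/(20.0) − 1/(159) = 0.04371, so d_i1 = 22.88 cm; m₁ = −d_i1/d_o1 = -0.1439.
d_o2 = 48.8 − (22.88) = 25.92 cm.
Lens 2: 1/d_i2 = 1/(36.1) − 1/(25.92) = -0.01088, so d_i2 = -91.92 cm; m₂ = −d_i2/d_o2 = +3.546.
m = m₁·m₂ = (-0.1439)(+3.546) = -0.510.

m = -0.510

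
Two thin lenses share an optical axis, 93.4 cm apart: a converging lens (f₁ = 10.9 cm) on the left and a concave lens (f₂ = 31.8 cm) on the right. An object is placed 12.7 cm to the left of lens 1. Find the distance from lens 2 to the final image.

10.9 cm

Lens 1: 1/d_i1 = 1/f₁ − 1/d_o1 = 1/(10.9) − 1/(12.7) = 0.01300, so d_i1 = 76.91 cm.
The intermediate image is 76.91 cm to the right of lens 1, which is 93.4 − (76.91) = 16.49 cm to the left of lens 2, so d_o2 = +16.49 cm.
Lens 2 is diverging, so f₂ = −31.8 cm.
Lens 2: 1/d_i2 = 1/f₂ − 1/d_o2 = 1/(-31.8) − 1/(16.49) = -0.09209, so d_i2 = -10.9 cm.
The final image is virtual, 10.9 cm to the left of lens 2 (overall magnification ≈ -4.0).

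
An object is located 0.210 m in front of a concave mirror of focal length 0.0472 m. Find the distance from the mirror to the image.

0.0609 m

Mirror equation: 1/v = 1/f − 1/u = 1/(0.04720) − 1/(0.210) = 21.19 − 4.762 = 16.42, so v = 0.0609 m.
The image is real, inverted and reduced, in front of the mirror.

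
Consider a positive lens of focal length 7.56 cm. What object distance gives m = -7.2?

m = −d_i/d_o ⇒ d_i = −m·d_o.
1/f = 1/d_o + 1/d_i = 1/d_o − 1/(m·d_o) = (1 − 1/m)/d_o, so d_o = f(1 − 1/m) = (7.560)(1 − 1/(-7.2)) = 8.61 cm.

8.61 cm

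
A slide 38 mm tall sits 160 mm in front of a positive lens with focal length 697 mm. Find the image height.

49.3 mm

1/d_i = 1/f − 1/d_o = 1/(697.0) − 1/(160) = -0.004815, so d_i = -207.7 mm.
m = −d_i/d_o = +1.298.
|h_i| = |m|·h_o = 1.298 × 38 = 49.3 mm. The image is virtual, upright and enlarged, on the same side as the object.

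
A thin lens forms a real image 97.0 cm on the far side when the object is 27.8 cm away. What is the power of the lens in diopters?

P = +4.63 D

d_i = +97.0 cm.
1/f = 1/d_o + 1/d_i = 1/(27.8) + 1/(97.0) = 0.04628 cm⁻¹.
f = 21.61 cm = 0.2161 m, so P = 1/f = +4.63 D.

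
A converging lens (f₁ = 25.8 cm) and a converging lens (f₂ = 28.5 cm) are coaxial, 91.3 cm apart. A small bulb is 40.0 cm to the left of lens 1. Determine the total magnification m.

Lens 1: 1/d_i1 = 1/(25.8) − 1/(40.0) = 0.01376, so d_i1 = 72.68 cm; m₁ = −d_i1/d_o1 = -1.817.
d_o2 = 91.3 − (72.68) = 18.62 cm.
Lens 2: 1/d_i2 = 1/(28.5) − 1/(18.62) = -0.01862, so d_i2 = -53.71 cm; m₂ = −d_i2/d_o2 = +2.885.
m = m₁·m₂ = (-1.817)(+2.885) = -5.24.

m = -5.24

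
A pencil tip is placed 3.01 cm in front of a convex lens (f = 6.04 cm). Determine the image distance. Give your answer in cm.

6.00 cm

Thin-lens equation: 1/s_i = 1/f − 1/s_o = 1/(6.040) − 1/(3.01) = 0.1656 − 0.3322 = -0.1667, so s_i = -6.00 cm.
The image is virtual, upright and enlarged, on the same side as the object.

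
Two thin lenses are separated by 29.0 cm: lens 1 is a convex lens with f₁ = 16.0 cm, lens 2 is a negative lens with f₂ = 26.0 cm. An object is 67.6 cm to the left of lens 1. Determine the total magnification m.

Lens 1: 1/d_i1 = 1/(16.0) − 1/(67.6) = 0.04771, so d_i1 = 20.96 cm; m₁ = −d_i1/d_o1 = -0.3101.
d_o2 = 29.0 − (20.96) = 8.040 cm.
f₂ = −26.0 cm (diverging).
Lens 2: 1/d_i2 = 1/(-26.0) − 1/(8.040) = -0.1628, so d_i2 = -6.141 cm; m₂ = −d_i2/d_o2 = +0.7638.
m = m₁·m₂ = (-0.3101)(+0.7638) = -0.237.

m = -0.237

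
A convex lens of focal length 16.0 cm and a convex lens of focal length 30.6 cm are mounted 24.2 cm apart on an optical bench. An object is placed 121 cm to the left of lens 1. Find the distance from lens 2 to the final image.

Lens 1: 1/d_i1 = 1/f₁ − 1/d_o1 = 1/(16.0) − 1/(121) = 0.05424, so d_i1 = 18.44 cm.
The intermediate image is 18.44 cm to the right of lens 1, which is 24.2 − (18.44) = 5.760 cm to the left of lens 2, so d_o2 = +5.760 cm.
Lens 2: 1/d_i2 = 1/f₂ − 1/d_o2 = 1/(30.6) − 1/(5.760) = -0.1409, so d_i2 = -7.10 cm.
The final image is virtual, 7.10 cm to the left of lens 2 (overall magnification ≈ -0.19).

7.10 cm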